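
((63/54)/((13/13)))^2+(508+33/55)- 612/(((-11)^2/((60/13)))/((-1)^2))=137780789/283140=486.62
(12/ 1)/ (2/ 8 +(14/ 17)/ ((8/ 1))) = 34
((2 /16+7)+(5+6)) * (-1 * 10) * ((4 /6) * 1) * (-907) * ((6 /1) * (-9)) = -5918175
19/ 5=3.80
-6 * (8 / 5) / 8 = -6 / 5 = -1.20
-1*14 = -14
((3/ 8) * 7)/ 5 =21/ 40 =0.52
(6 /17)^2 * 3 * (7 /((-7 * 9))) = -12 /289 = -0.04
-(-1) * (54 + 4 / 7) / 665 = 382 / 4655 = 0.08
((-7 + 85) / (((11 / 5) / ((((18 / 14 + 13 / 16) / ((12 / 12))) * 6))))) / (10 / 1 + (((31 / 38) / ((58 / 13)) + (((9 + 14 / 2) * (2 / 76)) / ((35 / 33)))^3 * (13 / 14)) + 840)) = 390809765653125 / 744448076780287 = 0.52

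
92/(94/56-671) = -2576/18741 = -0.14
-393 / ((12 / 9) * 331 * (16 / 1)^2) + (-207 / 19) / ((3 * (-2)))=1.81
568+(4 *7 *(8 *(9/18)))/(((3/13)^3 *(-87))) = 1088168/2349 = 463.25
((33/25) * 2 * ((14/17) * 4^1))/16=231/425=0.54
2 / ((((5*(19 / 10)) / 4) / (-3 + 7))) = 64 / 19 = 3.37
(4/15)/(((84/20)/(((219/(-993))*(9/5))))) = -292/11585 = -0.03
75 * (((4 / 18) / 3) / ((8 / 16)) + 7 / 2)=273.61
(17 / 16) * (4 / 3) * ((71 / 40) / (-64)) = -1207 / 30720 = -0.04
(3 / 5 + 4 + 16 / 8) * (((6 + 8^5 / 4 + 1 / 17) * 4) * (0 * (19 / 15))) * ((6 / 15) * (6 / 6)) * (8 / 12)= 0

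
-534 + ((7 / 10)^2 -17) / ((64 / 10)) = -343411 / 640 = -536.58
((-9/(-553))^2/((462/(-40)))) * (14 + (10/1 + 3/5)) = -13284/23547293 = -0.00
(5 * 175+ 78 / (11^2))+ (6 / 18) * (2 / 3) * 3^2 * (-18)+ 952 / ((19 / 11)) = 3197455 / 2299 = 1390.80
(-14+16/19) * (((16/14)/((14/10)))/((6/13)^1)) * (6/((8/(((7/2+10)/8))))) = -219375/7448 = -29.45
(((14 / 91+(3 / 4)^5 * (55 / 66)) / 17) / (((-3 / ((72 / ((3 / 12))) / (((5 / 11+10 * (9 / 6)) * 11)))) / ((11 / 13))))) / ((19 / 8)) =-308913 / 74238320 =-0.00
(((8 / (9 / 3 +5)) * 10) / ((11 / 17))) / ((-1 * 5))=-34 / 11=-3.09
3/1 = 3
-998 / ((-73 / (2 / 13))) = 1996 / 949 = 2.10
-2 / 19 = -0.11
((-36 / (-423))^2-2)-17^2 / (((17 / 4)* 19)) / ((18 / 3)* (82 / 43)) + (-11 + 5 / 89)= -6087510259 / 459456537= -13.25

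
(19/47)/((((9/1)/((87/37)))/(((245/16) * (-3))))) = -134995/27824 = -4.85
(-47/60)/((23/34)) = -799/690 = -1.16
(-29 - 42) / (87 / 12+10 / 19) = -9.13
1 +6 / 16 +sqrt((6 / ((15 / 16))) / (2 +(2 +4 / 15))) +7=9.60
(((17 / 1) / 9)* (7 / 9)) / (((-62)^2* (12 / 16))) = 119 / 233523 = 0.00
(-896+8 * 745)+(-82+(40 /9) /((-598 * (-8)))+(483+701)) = 33185417 /5382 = 6166.00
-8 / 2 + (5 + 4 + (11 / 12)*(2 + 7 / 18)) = 1553 / 216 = 7.19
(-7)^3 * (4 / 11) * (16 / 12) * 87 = -159152 / 11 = -14468.36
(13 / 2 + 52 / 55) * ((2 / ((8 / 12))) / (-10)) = -2457 / 1100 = -2.23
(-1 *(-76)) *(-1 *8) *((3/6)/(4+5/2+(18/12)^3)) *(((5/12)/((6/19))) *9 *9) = -259920/79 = -3290.13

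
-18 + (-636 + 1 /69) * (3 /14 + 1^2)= -109057 /138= -790.27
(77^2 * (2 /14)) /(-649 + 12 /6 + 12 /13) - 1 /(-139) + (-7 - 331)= -396123948 /1167461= -339.30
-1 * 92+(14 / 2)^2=-43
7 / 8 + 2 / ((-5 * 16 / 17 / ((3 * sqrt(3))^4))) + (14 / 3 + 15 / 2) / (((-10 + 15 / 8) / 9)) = -83831 / 260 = -322.43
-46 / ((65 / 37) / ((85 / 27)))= -28934 / 351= -82.43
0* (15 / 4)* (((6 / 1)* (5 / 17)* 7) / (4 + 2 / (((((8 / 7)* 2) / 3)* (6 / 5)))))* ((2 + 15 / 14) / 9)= 0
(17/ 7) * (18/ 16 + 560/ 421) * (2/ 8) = 140573/ 94304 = 1.49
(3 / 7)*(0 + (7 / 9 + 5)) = 52 / 21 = 2.48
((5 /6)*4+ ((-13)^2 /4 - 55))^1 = -9.42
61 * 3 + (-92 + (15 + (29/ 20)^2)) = 43241/ 400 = 108.10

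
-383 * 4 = -1532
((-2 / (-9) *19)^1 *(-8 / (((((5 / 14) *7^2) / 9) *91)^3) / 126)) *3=-32832 / 226165496375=-0.00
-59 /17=-3.47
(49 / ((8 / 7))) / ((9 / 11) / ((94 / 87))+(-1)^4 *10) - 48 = -39965 / 908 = -44.01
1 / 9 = 0.11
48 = 48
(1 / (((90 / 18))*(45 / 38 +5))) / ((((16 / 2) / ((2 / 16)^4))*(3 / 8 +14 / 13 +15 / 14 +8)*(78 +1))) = 1729 / 1456399001600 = 0.00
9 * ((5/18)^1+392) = 7061/2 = 3530.50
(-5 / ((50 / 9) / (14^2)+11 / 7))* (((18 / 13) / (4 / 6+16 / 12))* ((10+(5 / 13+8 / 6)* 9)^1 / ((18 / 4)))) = -2919420 / 238459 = -12.24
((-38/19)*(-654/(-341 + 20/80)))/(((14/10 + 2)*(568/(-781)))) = 35970/23171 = 1.55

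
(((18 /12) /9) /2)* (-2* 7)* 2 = -2.33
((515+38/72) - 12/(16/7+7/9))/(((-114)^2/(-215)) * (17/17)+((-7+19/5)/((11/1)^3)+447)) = 1017222426715/768569632668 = 1.32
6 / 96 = 1 / 16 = 0.06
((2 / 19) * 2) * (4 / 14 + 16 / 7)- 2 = -194 / 133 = -1.46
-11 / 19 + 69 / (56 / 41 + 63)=24722 / 50141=0.49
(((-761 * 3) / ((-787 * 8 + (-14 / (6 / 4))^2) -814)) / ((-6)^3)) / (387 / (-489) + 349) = -124043 / 28699569184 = -0.00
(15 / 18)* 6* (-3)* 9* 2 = -270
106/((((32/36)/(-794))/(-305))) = 57757545/2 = 28878772.50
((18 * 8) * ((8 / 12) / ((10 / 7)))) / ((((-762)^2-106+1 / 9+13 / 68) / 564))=115976448 / 1776447205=0.07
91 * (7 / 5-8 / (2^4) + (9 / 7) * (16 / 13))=225.90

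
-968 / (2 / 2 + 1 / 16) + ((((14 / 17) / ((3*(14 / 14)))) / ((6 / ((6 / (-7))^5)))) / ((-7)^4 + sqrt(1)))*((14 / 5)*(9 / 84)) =-223306062088 / 245106085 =-911.06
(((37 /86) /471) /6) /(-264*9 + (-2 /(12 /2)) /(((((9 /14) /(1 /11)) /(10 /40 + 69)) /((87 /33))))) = -13431 /210374864530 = -0.00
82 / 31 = 2.65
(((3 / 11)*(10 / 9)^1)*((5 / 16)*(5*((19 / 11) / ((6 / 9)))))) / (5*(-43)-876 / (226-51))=-415625 / 74537936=-0.01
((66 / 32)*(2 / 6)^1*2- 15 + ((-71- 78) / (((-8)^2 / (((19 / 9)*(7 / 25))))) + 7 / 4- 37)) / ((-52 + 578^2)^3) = -723617 / 536693967389963059200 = -0.00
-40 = -40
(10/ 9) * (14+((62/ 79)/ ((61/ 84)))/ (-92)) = 15504160/ 997533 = 15.54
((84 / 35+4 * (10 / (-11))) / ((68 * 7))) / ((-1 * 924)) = 1 / 355740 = 0.00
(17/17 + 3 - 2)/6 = 1/3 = 0.33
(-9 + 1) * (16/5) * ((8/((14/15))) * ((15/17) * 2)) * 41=-1889280/119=-15876.30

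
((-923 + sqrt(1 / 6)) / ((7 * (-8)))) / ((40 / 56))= 923 / 40-sqrt(6) / 240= 23.06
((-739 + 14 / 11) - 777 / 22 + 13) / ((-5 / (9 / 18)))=16721 / 220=76.00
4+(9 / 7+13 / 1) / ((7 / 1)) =296 / 49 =6.04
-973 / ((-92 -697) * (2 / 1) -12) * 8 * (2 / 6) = 3892 / 2385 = 1.63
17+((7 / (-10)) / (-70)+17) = 3401 / 100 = 34.01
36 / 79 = 0.46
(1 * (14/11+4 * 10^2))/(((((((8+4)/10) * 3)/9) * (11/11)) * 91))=11035/1001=11.02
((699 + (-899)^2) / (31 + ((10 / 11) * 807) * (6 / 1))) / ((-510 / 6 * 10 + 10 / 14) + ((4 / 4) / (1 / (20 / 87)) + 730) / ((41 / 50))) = 44434333020 / 10041694057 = 4.42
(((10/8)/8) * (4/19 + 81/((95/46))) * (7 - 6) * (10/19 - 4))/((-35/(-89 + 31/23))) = -2225124/41515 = -53.60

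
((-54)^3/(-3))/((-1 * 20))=-13122/5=-2624.40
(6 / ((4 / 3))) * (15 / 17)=135 / 34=3.97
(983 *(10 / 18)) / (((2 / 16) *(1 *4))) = 9830 / 9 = 1092.22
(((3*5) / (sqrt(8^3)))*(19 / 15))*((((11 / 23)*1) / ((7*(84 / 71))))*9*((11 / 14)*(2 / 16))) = 489687*sqrt(2) / 16156672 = 0.04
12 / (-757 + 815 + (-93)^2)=12 / 8707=0.00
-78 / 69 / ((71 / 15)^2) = -5850 / 115943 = -0.05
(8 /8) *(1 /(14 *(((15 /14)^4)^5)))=5976303958948914397184 /332525673007965087890625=0.02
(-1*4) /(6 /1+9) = -4 /15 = -0.27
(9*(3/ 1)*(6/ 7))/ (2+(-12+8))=-81/ 7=-11.57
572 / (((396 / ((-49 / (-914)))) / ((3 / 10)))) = 637 / 27420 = 0.02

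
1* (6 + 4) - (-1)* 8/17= 178/17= 10.47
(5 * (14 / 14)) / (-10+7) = -5 / 3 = -1.67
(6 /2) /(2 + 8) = 3 /10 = 0.30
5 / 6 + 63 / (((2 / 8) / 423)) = 639581 / 6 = 106596.83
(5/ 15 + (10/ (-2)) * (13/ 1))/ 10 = -97/ 15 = -6.47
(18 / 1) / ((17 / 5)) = 90 / 17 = 5.29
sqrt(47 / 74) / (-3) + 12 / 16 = 3 / 4 - sqrt(3478) / 222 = 0.48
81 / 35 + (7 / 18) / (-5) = 1409 / 630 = 2.24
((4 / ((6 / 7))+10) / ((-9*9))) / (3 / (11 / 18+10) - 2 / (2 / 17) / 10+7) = -84040 / 2591109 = -0.03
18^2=324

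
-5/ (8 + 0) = -5/ 8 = -0.62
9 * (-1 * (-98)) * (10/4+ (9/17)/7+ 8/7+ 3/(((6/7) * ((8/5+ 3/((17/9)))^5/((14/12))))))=3290.64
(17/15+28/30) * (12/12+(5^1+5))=341/15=22.73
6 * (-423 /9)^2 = 13254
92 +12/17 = 1576/17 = 92.71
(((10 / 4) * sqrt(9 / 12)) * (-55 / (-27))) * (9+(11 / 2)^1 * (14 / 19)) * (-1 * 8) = -136400 * sqrt(3) / 513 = -460.53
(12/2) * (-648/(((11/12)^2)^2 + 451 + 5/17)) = -1370566656/159335489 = -8.60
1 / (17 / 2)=0.12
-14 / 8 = -7 / 4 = -1.75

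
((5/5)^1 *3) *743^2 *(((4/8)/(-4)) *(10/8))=-8280735/32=-258772.97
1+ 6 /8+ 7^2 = 203 /4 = 50.75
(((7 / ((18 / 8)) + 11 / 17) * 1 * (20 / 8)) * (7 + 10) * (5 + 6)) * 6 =31625 / 3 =10541.67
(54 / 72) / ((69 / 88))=22 / 23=0.96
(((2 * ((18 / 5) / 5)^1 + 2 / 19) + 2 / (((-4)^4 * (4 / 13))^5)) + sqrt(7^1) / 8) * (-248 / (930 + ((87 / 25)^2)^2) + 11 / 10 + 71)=134.83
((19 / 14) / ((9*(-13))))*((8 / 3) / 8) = -0.00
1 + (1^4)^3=2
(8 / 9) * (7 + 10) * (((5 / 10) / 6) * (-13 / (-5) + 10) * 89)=21182 / 15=1412.13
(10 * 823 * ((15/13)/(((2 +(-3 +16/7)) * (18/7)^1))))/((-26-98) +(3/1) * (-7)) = -201635/10179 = -19.81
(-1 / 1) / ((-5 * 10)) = 1 / 50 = 0.02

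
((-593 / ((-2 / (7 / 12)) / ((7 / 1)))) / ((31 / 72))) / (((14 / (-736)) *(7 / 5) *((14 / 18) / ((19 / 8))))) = -69968070 / 217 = -322433.50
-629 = -629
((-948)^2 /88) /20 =56169 /110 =510.63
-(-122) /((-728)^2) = 61 /264992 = 0.00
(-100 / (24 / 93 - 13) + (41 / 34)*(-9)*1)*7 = -56497 / 2686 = -21.03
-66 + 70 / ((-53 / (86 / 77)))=-39338 / 583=-67.48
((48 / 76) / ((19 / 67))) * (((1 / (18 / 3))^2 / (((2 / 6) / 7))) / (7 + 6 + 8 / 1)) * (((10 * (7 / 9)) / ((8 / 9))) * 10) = 5.41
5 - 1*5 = 0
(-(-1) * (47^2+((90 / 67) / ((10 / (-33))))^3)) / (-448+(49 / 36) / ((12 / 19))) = -275696954208 / 57928457615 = -4.76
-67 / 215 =-0.31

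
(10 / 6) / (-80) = -1 / 48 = -0.02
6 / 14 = 3 / 7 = 0.43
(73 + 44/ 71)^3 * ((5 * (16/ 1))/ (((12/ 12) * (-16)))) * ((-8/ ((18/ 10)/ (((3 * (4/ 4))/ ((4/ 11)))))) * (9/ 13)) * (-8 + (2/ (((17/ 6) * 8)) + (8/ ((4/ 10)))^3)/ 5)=6377320497213495885/ 79098331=80625222006.44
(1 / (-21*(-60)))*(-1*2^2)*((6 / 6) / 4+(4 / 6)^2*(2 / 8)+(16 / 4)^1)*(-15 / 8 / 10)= 0.00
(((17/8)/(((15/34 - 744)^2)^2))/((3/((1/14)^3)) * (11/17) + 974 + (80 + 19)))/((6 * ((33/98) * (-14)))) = -168962983/4399599478372074633507147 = -0.00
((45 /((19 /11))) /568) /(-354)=-165 /1273456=-0.00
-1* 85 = -85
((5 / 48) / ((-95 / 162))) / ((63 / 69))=-207 / 1064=-0.19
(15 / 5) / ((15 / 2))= 2 / 5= 0.40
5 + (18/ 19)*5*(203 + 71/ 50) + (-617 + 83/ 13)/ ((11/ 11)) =447922/ 1235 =362.69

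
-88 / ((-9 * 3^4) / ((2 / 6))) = 88 / 2187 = 0.04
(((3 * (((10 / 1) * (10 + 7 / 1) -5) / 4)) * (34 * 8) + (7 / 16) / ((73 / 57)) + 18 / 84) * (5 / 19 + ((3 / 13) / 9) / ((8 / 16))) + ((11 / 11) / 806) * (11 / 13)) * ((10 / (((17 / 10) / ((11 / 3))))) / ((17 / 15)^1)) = 201429.88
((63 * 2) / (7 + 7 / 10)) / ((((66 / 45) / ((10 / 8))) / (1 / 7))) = 3375 / 1694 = 1.99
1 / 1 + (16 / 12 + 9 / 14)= 125 / 42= 2.98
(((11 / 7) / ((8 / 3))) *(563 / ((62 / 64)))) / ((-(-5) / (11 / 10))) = 408738 / 5425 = 75.34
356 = 356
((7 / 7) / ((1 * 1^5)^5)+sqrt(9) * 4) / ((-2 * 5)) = -13 / 10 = -1.30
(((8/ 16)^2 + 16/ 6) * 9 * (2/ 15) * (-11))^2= 5929/ 4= 1482.25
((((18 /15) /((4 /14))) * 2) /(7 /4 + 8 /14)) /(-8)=-147 /325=-0.45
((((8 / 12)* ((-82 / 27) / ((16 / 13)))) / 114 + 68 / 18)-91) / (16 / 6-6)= 3222173 / 123120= 26.17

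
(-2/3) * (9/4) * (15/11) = -45/22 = -2.05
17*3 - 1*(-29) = 80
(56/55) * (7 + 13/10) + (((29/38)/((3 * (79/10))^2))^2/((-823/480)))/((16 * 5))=726131520659567564/85923480421421775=8.45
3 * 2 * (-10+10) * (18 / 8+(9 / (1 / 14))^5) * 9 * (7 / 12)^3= 0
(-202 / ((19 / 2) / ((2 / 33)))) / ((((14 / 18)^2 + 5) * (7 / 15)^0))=-10908 / 47443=-0.23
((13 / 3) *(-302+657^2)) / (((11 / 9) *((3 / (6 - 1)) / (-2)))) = -56075110 / 11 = -5097737.27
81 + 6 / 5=411 / 5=82.20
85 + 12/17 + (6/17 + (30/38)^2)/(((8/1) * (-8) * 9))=85.70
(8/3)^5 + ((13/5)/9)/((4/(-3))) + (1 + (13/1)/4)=337481/2430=138.88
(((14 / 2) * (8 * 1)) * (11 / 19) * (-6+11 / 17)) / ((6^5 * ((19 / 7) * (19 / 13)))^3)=-5280271997 / 893105773356104257536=-0.00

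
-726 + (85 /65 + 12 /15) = -47053 /65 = -723.89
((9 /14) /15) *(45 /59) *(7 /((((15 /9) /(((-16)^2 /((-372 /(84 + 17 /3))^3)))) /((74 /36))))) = -720209033 /711855945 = -1.01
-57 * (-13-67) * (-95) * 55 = -23826000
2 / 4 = 1 / 2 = 0.50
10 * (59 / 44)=295 / 22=13.41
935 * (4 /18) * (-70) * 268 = -35081200 /9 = -3897911.11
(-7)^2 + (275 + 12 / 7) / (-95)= 30648 / 665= 46.09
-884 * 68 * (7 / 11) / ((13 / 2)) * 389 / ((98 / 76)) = -136703936 / 77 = -1775375.79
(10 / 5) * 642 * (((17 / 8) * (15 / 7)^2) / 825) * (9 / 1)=147339 / 1078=136.68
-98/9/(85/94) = -9212/765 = -12.04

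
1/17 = 0.06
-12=-12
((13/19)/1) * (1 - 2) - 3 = -70/19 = -3.68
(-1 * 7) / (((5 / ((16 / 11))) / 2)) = -224 / 55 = -4.07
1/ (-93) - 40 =-3721/ 93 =-40.01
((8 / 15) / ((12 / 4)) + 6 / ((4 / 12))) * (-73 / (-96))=29857 / 2160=13.82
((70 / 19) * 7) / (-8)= -245 / 76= -3.22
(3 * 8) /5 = 24 /5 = 4.80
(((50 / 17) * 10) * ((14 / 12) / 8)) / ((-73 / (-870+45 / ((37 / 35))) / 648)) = 31503.77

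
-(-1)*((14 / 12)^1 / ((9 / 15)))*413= 14455 / 18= 803.06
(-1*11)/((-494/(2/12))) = 11/2964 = 0.00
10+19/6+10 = 139/6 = 23.17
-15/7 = -2.14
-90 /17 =-5.29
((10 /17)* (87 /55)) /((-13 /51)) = -522 /143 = -3.65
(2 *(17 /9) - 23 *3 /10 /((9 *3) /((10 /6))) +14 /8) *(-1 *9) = -551 /12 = -45.92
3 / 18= 1 / 6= 0.17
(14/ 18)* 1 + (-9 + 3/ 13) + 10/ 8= -3155/ 468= -6.74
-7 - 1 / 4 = -29 / 4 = -7.25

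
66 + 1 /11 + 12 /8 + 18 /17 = 25675 /374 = 68.65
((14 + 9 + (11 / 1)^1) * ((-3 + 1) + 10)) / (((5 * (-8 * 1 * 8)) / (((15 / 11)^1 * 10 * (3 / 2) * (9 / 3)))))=-2295 / 44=-52.16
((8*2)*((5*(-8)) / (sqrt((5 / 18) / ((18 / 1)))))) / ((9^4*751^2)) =-256*sqrt(5) / 411156729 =-0.00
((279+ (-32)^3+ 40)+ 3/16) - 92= -520653/16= -32540.81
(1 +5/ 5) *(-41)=-82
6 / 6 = 1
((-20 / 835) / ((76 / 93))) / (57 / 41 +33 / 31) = -39401 / 3299920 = -0.01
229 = 229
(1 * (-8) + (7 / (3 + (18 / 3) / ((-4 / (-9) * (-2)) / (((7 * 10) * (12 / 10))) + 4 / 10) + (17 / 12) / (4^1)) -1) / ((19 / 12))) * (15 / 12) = -590035 / 56221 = -10.49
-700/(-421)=1.66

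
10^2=100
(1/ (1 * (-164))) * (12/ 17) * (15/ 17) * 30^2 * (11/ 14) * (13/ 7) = -2895750/ 580601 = -4.99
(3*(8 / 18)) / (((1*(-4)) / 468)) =-156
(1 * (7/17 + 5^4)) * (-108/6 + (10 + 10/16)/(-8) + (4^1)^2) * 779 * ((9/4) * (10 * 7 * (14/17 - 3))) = 2570125436865/4624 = 555822975.10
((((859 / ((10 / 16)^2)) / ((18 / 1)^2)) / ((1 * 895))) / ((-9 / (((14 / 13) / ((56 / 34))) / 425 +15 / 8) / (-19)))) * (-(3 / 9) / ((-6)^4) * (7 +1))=-79630159 / 1288190840625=-0.00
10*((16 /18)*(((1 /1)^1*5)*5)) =2000 /9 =222.22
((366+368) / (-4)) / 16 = -11.47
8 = 8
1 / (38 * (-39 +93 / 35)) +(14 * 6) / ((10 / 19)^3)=3481130177 / 6042000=576.16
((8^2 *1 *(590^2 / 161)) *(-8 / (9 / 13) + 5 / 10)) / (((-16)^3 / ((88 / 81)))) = 190497725 / 469476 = 405.77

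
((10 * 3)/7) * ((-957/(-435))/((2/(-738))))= -24354/7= -3479.14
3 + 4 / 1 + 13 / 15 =118 / 15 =7.87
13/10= 1.30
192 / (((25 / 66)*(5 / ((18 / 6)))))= 38016 / 125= 304.13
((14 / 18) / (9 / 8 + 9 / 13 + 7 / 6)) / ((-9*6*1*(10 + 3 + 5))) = -26 / 96957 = -0.00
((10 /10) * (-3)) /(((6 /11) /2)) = -11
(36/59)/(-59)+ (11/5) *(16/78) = 299308/678795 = 0.44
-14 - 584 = -598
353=353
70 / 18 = 35 / 9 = 3.89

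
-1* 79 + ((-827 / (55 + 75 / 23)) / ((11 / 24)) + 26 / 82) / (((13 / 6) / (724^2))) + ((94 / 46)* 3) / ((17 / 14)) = -5695196693581931 / 767965055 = -7415958.13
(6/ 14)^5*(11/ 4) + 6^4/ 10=43577109/ 336140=129.64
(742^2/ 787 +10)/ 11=558434/ 8657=64.51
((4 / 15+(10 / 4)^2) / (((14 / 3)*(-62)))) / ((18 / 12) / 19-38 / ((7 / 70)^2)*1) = 7429 / 1253365960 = 0.00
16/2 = 8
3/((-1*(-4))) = 3/4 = 0.75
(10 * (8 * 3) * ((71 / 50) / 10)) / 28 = 213 / 175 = 1.22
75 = 75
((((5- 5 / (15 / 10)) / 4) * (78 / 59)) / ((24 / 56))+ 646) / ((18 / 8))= 458278 / 1593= 287.68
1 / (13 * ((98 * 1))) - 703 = -895621 / 1274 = -703.00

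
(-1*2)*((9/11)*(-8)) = 144/11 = 13.09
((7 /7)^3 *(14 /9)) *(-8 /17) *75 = -2800 /51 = -54.90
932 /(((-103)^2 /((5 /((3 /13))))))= 60580 /31827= 1.90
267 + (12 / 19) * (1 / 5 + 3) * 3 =25941 / 95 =273.06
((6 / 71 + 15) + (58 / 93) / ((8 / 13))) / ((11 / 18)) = 1275537 / 48422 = 26.34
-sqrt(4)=-2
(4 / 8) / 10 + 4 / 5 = 17 / 20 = 0.85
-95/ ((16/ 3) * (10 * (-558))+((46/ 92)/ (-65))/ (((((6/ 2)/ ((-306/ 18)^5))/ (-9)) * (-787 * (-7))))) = 68036150/ 21317478771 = 0.00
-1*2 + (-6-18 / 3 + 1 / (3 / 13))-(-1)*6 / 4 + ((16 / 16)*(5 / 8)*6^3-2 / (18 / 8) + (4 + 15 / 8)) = 131.82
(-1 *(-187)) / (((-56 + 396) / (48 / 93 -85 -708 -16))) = -275693 / 620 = -444.67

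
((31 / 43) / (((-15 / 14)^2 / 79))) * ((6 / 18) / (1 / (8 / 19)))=3840032 / 551475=6.96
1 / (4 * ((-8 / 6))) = -3 / 16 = -0.19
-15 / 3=-5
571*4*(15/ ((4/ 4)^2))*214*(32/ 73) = 234612480/ 73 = 3213869.59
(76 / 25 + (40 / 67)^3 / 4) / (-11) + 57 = 4691202037 / 82709825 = 56.72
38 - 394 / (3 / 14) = -1800.67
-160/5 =-32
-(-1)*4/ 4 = 1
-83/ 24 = -3.46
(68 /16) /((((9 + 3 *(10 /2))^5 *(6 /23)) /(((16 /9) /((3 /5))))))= 0.00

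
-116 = -116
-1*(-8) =8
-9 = -9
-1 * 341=-341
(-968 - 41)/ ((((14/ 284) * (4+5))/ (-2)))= 286556/ 63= 4548.51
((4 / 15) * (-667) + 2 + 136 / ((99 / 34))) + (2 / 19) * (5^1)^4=-595996 / 9405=-63.37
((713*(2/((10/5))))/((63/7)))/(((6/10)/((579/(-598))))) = -29915/234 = -127.84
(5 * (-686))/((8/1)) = -1715/4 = -428.75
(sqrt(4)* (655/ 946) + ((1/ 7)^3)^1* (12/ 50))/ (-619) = -5619463/ 2510648525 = -0.00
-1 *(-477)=477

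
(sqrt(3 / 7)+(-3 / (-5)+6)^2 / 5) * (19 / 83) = 19 * sqrt(21) / 581+20691 / 10375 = 2.14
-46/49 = -0.94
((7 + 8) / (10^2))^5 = 243 / 3200000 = 0.00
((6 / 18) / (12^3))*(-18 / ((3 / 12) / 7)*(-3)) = 7 / 24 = 0.29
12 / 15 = 4 / 5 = 0.80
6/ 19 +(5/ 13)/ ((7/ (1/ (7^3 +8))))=191741/ 606879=0.32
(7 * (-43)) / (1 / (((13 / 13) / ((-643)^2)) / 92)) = -301 / 38037308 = -0.00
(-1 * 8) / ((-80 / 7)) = 7 / 10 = 0.70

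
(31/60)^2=0.27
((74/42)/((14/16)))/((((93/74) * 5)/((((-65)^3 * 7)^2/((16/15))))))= 103248461265625/93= 1110198508232.53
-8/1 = -8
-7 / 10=-0.70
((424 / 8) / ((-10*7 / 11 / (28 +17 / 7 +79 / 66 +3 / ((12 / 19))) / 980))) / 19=-93757 / 6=-15626.17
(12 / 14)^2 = 36 / 49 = 0.73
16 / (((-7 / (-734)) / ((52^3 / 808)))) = 206412544 / 707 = 291955.51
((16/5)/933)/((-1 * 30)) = -8/69975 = -0.00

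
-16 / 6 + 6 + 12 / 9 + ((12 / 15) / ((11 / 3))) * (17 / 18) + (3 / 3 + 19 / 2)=1691 / 110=15.37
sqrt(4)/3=2/3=0.67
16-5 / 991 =15851 / 991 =15.99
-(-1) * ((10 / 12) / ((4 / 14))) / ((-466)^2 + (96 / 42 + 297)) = 245 / 18266244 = 0.00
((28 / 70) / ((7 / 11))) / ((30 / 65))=1.36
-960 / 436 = -240 / 109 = -2.20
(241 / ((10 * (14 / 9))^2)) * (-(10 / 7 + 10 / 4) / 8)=-214731 / 439040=-0.49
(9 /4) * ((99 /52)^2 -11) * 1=-179487 /10816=-16.59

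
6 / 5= 1.20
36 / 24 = 1.50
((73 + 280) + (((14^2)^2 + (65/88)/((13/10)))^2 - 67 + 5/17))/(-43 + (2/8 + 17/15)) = -728589234039135/20545316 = -35462546.99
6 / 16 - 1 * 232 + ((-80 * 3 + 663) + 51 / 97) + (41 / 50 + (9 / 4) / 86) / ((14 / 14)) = 80394747 / 417100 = 192.75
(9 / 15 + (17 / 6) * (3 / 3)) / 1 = 103 / 30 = 3.43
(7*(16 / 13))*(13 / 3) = 112 / 3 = 37.33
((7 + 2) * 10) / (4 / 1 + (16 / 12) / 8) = 108 / 5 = 21.60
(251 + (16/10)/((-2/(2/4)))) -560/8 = 903/5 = 180.60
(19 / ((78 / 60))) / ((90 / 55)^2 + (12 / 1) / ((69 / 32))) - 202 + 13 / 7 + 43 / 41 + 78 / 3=-1466321617 / 8558914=-171.32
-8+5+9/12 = -9/4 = -2.25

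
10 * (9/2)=45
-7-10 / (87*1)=-619 / 87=-7.11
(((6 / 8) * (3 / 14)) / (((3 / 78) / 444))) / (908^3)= 12987 / 5240293184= 0.00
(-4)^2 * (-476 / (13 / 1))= -7616 / 13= -585.85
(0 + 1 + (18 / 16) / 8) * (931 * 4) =4247.69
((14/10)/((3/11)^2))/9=847/405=2.09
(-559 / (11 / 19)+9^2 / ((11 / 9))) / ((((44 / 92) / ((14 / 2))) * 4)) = -398153 / 121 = -3290.52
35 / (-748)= -35 / 748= -0.05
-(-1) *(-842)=-842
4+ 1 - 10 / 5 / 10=24 / 5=4.80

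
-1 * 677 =-677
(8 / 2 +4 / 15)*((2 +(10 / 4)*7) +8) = 352 / 3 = 117.33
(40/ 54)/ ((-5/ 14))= -56/ 27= -2.07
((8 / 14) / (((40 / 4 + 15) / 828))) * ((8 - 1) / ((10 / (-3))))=-4968 / 125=-39.74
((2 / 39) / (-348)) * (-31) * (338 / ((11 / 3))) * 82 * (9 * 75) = 7435350 / 319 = 23308.31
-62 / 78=-31 / 39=-0.79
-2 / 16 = -1 / 8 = -0.12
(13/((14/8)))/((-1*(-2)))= 26/7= 3.71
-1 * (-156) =156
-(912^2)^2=-691798081536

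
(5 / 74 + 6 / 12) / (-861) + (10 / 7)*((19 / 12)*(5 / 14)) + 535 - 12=467233895 / 891996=523.81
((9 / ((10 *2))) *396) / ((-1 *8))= -891 / 40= -22.28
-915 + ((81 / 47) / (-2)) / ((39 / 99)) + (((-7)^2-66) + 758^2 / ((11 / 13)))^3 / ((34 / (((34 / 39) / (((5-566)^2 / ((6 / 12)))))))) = 362674264165667469354 / 28438224529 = 12753055796.29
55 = 55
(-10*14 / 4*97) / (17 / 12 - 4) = 40740 / 31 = 1314.19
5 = 5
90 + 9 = 99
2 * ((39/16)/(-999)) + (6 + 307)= 833819/2664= 313.00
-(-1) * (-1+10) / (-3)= -3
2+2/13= 28/13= 2.15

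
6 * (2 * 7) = 84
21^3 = 9261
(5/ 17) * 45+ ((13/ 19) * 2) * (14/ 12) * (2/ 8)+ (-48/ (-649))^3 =14446655455895/ 1059541224324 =13.63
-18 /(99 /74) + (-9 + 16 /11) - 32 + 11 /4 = -50.25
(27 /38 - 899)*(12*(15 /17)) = -3072150 /323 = -9511.30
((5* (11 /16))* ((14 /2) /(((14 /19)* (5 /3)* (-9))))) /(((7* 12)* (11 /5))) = -95 /8064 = -0.01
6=6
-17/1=-17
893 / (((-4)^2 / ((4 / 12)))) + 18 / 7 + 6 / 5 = 37591 / 1680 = 22.38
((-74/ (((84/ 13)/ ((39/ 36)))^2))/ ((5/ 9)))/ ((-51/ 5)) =1056757/ 2878848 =0.37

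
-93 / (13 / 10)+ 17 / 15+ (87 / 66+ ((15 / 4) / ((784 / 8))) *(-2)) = -29077709 / 420420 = -69.16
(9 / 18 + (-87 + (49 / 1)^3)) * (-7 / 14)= -58781.25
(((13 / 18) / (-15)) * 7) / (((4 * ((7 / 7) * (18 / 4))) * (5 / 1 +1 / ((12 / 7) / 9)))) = -0.00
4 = 4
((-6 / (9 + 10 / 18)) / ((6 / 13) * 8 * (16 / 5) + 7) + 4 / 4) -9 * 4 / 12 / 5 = 96403 / 262945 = 0.37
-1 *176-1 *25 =-201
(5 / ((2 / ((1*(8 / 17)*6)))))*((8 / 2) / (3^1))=160 / 17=9.41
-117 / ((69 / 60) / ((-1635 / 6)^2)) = -173759625 / 23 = -7554766.30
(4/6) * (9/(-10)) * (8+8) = -48/5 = -9.60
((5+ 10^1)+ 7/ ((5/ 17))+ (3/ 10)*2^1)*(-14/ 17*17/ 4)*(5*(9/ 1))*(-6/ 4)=37233/ 4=9308.25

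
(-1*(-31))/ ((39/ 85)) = 2635/ 39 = 67.56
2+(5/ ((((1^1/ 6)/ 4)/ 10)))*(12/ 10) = 1442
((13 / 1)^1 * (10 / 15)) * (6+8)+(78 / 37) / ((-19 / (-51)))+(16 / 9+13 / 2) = 1711703 / 12654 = 135.27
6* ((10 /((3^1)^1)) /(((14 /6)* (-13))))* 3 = -180 /91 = -1.98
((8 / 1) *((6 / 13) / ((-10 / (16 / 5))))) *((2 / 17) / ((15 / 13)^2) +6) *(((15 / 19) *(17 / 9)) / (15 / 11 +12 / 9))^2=-6131637248 / 2787993975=-2.20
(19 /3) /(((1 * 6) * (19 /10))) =5 /9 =0.56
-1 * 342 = -342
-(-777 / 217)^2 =-12321 / 961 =-12.82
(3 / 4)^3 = 27 / 64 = 0.42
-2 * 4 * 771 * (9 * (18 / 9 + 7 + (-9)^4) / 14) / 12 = -15196410 / 7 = -2170915.71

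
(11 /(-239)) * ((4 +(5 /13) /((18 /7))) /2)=-10681 /111852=-0.10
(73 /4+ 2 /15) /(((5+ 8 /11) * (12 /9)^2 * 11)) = 0.16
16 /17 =0.94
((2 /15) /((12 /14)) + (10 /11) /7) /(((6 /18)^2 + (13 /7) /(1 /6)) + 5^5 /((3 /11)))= 989 /39742120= 0.00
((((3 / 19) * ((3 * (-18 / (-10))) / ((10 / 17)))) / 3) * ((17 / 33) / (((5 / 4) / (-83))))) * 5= -82.63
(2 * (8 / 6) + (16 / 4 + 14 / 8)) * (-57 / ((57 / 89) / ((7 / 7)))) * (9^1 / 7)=-26967 / 28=-963.11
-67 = -67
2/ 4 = 1/ 2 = 0.50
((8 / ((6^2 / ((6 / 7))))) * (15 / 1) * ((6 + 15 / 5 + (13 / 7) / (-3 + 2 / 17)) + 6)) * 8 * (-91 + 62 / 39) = -2747198080 / 93639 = -29338.18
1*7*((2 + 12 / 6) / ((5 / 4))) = 112 / 5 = 22.40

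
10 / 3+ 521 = 1573 / 3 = 524.33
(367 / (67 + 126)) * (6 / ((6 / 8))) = 2936 / 193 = 15.21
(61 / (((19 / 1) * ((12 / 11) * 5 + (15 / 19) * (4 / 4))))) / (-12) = -0.04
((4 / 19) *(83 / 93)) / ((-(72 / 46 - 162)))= 3818 / 3260115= 0.00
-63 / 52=-1.21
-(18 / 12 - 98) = 193 / 2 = 96.50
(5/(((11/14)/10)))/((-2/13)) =-4550/11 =-413.64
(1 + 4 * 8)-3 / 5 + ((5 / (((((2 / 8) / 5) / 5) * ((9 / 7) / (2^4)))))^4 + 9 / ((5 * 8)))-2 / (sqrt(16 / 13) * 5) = 78675968000001712421 / 52488-sqrt(13) / 10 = 1498932479804940.05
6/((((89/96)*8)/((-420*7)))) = -211680/89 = -2378.43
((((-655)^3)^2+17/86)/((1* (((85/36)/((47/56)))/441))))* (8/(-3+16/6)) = -1085871459266926477780698/3655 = -297092054518994932361.34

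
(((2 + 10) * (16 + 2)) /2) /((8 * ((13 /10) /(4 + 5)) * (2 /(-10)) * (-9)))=675 /13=51.92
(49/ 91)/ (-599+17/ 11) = -0.00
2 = 2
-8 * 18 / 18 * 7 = -56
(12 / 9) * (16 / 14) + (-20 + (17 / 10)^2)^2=294.28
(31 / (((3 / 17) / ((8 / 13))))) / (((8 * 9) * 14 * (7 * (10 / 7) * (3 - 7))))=-527 / 196560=-0.00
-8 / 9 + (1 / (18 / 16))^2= -8 / 81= -0.10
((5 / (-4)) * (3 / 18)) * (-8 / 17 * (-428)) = -2140 / 51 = -41.96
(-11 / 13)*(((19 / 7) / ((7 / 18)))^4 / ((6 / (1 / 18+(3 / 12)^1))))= -7663656726 / 74942413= -102.26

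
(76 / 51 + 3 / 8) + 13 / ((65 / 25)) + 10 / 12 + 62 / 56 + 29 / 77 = 96157 / 10472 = 9.18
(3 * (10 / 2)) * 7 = 105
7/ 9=0.78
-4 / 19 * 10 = -40 / 19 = -2.11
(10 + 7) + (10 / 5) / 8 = 69 / 4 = 17.25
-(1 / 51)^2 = -1 / 2601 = -0.00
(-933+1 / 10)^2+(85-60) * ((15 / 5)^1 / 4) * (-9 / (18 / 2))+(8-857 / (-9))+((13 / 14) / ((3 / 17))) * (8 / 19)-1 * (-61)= 52096438351 / 59850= 870450.10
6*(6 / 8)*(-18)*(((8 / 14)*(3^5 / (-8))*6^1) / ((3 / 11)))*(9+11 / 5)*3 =5196312 / 5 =1039262.40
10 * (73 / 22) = 365 / 11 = 33.18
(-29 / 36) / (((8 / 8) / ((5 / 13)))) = -145 / 468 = -0.31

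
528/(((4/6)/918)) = 727056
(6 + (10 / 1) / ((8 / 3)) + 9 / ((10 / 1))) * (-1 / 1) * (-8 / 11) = 426 / 55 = 7.75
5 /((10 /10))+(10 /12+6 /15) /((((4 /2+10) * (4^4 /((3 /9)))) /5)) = 276517 /55296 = 5.00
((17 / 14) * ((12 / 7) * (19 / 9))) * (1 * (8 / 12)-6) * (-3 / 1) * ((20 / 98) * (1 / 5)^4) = 20672 / 900375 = 0.02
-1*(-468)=468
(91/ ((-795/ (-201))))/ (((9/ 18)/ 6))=73164/ 265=276.09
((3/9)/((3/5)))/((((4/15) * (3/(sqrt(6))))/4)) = 25 * sqrt(6)/9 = 6.80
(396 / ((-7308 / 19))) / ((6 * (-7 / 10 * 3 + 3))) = -1045 / 5481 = -0.19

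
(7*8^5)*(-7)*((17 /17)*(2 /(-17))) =3211264 /17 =188897.88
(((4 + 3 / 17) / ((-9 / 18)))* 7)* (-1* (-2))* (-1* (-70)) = -139160 / 17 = -8185.88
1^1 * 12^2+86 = 230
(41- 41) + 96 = 96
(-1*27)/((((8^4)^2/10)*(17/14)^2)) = -6615/606076928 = -0.00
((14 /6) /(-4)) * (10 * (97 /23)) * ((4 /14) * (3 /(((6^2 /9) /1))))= -485 /92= -5.27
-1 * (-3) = 3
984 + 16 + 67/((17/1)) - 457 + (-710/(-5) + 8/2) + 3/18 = 70697/102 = 693.11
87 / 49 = 1.78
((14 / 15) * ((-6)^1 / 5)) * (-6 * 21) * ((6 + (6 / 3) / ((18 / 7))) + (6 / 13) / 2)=989.05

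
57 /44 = 1.30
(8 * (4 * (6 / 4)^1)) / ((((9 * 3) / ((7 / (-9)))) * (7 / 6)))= -32 / 27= -1.19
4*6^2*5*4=2880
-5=-5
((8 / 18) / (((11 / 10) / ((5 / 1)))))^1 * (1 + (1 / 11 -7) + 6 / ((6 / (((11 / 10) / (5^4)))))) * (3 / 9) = -1624516 / 408375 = -3.98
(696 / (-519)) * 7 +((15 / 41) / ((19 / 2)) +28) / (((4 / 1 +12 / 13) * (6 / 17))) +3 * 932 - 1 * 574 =57669480769 / 25875264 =2228.75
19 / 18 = 1.06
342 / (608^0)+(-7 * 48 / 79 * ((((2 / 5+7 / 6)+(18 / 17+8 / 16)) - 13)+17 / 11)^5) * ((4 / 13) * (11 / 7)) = 447322865566833389661002 / 5404068329987559375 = 82775.21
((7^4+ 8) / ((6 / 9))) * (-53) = -383031 / 2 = -191515.50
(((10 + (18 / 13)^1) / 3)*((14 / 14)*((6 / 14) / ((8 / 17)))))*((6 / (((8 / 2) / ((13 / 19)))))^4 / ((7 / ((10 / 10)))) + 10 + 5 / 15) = 288971931215 / 7969389792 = 36.26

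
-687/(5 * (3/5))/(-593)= 0.39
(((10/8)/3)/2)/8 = 5/192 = 0.03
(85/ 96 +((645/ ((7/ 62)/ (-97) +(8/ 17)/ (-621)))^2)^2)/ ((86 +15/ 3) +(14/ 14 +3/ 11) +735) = 593948176981612697450347898586010807825945867/ 38720286978772708570235520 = 15339456995947055389.28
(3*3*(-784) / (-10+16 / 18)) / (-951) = -10584 / 12997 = -0.81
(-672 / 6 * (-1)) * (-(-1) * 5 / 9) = 560 / 9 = 62.22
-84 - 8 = -92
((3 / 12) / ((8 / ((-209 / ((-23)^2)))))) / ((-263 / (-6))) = -627 / 2226032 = -0.00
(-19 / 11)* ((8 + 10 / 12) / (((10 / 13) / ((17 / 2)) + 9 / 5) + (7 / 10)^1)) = -222547 / 37785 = -5.89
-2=-2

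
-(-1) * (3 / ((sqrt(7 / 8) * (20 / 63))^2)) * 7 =238.14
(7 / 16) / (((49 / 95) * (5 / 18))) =171 / 56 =3.05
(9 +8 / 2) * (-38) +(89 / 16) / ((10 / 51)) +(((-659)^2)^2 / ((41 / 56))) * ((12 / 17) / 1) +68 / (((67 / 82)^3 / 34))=6098953626424095336369 / 33541089760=181835285319.13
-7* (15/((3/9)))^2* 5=-70875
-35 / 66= -0.53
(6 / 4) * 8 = 12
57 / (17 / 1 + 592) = 19 / 203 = 0.09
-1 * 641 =-641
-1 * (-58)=58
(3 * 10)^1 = 30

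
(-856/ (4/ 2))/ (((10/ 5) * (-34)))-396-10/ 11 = -73045/ 187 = -390.61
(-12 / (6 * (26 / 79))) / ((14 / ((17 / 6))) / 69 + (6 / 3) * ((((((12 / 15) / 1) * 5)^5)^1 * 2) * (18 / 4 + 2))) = -30889 / 135330156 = -0.00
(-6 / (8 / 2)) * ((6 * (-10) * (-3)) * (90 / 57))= -8100 / 19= -426.32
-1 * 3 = -3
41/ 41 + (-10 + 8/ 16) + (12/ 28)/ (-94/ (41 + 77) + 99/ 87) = -29615/ 4088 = -7.24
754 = 754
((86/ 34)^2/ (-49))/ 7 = -1849/ 99127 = -0.02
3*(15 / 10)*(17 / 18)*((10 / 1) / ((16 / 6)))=255 / 16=15.94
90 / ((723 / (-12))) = -360 / 241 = -1.49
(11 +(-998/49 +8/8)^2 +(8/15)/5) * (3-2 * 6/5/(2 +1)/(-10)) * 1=764996188/643125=1189.50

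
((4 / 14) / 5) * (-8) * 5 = -16 / 7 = -2.29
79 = 79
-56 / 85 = -0.66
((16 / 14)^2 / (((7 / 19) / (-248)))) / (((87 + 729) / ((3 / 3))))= -18848 / 17493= -1.08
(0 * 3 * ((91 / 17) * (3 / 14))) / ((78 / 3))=0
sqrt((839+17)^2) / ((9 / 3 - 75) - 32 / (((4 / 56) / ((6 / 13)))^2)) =-18083 / 29745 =-0.61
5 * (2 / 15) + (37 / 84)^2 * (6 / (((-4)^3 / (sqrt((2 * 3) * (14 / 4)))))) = 2 / 3 - 1369 * sqrt(21) / 75264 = 0.58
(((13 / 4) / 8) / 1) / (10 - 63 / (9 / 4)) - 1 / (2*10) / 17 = -0.03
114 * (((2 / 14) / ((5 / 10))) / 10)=114 / 35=3.26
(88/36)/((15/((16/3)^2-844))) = -32296/243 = -132.91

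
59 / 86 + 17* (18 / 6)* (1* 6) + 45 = 30245 / 86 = 351.69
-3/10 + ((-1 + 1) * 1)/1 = -0.30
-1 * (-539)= 539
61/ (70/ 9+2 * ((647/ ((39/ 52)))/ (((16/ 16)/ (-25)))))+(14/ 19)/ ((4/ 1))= 674012/ 3687235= 0.18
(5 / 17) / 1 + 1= 22 / 17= 1.29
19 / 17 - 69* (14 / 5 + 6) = -51517 / 85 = -606.08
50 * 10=500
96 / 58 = 48 / 29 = 1.66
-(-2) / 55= 2 / 55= 0.04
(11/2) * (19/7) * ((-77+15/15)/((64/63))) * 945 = -33773355/32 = -1055417.34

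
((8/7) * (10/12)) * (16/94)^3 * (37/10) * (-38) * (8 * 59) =-679559168/2180283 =-311.68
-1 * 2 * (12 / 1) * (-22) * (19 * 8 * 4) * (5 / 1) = 1605120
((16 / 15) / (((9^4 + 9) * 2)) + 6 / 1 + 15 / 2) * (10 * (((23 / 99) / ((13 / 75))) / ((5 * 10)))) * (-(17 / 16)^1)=-40015331 / 10406880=-3.85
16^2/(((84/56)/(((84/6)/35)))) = 1024/15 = 68.27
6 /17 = 0.35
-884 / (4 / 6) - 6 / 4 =-2655 / 2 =-1327.50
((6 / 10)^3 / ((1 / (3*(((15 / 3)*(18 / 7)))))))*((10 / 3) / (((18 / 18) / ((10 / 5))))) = 1944 / 35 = 55.54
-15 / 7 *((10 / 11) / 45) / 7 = -10 / 1617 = -0.01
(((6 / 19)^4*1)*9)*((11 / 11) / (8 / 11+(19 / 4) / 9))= 4618944 / 64769537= 0.07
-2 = -2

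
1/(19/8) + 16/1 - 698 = -12950/19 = -681.58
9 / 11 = 0.82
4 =4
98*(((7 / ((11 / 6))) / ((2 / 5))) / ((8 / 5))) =25725 / 44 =584.66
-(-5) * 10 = 50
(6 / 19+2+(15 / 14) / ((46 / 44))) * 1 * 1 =10219 / 3059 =3.34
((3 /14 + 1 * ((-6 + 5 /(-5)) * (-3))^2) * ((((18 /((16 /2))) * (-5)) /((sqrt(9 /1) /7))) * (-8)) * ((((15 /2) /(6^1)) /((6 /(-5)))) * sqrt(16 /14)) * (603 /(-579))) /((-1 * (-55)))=31039425 * sqrt(14) /59444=1953.75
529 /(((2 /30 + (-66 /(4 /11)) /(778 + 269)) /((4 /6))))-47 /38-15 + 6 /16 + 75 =-551207127 /169784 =-3246.52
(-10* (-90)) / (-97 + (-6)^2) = -900 / 61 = -14.75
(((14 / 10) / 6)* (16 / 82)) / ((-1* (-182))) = 2 / 7995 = 0.00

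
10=10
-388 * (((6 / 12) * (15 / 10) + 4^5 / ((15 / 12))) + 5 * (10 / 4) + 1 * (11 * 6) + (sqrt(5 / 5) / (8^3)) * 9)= -223107469 / 640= -348605.42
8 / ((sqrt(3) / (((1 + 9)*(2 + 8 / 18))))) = 1760*sqrt(3) / 27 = 112.90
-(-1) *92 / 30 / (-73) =-46 / 1095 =-0.04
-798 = -798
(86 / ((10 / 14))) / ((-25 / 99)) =-59598 / 125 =-476.78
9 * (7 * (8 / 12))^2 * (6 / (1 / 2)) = 2352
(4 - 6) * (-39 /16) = 39 /8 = 4.88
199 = 199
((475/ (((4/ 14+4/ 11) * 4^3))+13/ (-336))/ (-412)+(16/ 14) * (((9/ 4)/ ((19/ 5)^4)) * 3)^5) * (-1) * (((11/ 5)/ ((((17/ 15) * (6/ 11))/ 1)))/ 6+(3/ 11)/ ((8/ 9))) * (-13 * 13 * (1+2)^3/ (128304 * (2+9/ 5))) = -561170594412466491829707310889131235/ 2409812987417612379331689214033107812352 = -0.00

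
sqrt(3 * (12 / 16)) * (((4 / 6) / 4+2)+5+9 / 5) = 269 / 20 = 13.45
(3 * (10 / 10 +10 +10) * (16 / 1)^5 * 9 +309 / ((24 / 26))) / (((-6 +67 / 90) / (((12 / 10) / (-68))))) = 1996351.08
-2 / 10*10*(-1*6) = 12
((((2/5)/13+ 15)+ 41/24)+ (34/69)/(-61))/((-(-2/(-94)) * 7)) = -112.34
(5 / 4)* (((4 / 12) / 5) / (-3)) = -1 / 36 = -0.03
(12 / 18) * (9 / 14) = 3 / 7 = 0.43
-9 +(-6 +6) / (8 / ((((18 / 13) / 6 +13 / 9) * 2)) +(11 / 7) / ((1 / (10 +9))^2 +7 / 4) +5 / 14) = -9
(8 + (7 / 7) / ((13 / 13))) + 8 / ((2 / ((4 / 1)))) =25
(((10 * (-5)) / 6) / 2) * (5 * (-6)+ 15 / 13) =3125 / 26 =120.19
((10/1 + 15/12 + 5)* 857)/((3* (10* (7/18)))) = 33423/28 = 1193.68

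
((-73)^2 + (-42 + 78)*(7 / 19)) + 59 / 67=6801822 / 1273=5343.14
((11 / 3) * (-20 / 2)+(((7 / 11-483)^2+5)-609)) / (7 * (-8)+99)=5396.14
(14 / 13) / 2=7 / 13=0.54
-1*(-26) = 26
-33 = -33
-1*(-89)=89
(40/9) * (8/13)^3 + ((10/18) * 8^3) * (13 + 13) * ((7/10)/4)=1295.26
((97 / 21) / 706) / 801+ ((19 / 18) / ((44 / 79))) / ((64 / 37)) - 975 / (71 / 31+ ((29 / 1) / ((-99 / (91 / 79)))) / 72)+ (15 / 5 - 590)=-1350951600199894364533 / 1334297676767666688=-1012.48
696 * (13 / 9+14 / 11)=62408 / 33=1891.15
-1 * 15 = -15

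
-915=-915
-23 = -23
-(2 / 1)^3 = -8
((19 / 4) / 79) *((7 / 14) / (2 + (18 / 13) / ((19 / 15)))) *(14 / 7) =4693 / 241424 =0.02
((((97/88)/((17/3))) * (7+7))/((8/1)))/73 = 0.00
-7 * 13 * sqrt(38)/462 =-13 * sqrt(38)/66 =-1.21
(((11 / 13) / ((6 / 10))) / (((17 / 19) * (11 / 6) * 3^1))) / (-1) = -190 / 663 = -0.29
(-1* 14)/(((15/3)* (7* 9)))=-2/45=-0.04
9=9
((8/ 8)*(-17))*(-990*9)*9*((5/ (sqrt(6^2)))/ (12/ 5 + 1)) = 334125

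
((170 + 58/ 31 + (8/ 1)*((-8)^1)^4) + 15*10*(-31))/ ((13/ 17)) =14908762/ 403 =36994.45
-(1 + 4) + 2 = -3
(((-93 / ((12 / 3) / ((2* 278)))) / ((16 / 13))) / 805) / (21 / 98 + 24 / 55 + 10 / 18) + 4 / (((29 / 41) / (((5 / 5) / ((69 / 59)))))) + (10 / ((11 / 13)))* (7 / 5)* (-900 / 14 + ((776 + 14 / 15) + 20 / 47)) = 313762582573373 / 26607777240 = 11792.14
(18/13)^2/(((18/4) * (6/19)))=228/169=1.35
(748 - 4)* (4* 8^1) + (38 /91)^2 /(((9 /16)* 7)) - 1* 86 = 12375861670 /521703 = 23722.04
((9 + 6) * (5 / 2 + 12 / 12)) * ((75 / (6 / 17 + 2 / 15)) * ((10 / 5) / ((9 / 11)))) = 2454375 / 124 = 19793.35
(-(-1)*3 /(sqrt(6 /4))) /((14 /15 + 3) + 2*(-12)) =-15*sqrt(6) /301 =-0.12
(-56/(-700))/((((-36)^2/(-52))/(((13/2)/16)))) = -169/129600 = -0.00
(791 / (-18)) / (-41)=791 / 738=1.07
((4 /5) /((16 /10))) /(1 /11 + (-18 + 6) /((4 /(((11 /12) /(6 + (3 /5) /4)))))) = -1.40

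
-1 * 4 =-4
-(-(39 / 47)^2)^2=-2313441 / 4879681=-0.47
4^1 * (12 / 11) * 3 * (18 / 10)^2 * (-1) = -42.41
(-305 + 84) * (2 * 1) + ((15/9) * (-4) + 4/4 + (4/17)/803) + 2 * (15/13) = -237104063/532389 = -445.36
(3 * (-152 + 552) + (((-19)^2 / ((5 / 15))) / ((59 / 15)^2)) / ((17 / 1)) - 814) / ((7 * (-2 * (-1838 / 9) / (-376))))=-19530753462 / 380685641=-51.30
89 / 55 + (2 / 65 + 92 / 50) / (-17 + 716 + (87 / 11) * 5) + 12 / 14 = 125939039 / 50825775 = 2.48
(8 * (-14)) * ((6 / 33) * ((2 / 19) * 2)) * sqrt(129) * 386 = -18795.07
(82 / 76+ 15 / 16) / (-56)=-613 / 17024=-0.04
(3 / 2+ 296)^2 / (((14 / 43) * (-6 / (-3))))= 2174725 / 16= 135920.31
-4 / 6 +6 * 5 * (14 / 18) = 68 / 3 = 22.67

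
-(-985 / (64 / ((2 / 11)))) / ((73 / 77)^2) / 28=75845 / 682112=0.11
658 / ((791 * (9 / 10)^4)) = 940000 / 741393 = 1.27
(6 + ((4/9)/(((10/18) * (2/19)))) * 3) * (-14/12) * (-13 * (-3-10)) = -28392/5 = -5678.40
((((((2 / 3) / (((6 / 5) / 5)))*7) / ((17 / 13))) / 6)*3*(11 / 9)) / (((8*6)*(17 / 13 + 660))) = 325325 / 1136454624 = 0.00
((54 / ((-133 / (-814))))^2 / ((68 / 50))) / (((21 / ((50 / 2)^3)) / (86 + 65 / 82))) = 447622680810937500 / 86304631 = 5186543011.94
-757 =-757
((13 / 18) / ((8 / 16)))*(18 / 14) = 13 / 7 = 1.86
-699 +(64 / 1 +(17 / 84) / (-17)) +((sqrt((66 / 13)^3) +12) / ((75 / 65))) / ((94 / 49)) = -12428119 / 19740 +539 * sqrt(858) / 3055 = -624.42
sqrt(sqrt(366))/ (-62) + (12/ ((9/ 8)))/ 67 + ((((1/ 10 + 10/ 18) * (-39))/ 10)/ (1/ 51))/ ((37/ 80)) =-10477436/ 37185 - 366^(1/ 4)/ 62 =-281.84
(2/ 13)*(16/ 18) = 16/ 117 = 0.14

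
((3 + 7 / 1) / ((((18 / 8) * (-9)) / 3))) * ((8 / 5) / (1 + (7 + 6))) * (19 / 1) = -608 / 189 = -3.22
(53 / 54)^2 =2809 / 2916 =0.96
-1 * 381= -381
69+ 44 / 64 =1115 / 16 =69.69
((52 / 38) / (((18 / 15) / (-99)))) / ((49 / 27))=-57915 / 931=-62.21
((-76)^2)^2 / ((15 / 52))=1734833152 / 15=115655543.47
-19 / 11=-1.73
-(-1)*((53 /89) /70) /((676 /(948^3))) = 5644310472 /526435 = 10721.76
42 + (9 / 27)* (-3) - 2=39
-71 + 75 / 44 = -3049 / 44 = -69.30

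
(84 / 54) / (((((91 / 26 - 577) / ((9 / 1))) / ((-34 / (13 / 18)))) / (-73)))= -1250928 / 14911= -83.89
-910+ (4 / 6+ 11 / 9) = -8173 / 9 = -908.11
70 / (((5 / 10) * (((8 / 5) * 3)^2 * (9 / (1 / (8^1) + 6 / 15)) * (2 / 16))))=1225 / 432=2.84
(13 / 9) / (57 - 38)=13 / 171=0.08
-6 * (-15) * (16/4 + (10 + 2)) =1440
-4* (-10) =40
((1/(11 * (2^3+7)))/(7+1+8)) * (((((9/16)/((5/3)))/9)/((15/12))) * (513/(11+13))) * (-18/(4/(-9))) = 13851/1408000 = 0.01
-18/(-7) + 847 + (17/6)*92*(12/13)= 99207/91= 1090.19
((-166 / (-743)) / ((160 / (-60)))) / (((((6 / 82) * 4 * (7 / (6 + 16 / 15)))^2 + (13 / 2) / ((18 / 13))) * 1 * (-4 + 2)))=10581842889 / 1207069479886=0.01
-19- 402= -421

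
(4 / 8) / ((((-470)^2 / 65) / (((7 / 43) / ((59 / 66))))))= 3003 / 112084660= 0.00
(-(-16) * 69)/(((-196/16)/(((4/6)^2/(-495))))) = 5888/72765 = 0.08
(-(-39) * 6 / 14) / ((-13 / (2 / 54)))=-0.05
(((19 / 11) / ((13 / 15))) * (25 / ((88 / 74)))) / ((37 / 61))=434625 / 6292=69.08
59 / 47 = 1.26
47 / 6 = 7.83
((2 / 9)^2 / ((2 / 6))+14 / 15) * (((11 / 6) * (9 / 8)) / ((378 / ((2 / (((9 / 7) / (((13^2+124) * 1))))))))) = 235279 / 87480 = 2.69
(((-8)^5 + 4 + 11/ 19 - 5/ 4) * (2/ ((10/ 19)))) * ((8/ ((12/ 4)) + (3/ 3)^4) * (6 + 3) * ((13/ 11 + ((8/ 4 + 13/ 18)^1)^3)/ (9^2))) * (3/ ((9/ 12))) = -682269098965/ 157464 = -4332857.66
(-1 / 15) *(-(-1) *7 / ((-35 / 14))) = 14 / 75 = 0.19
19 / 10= 1.90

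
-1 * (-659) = 659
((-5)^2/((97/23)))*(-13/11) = -7475/1067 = -7.01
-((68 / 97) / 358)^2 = -0.00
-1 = -1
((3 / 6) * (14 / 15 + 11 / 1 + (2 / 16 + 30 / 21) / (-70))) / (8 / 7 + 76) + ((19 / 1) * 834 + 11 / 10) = 5750623663 / 362880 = 15847.18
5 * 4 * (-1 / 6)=-10 / 3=-3.33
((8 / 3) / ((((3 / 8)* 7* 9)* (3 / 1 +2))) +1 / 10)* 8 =556 / 567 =0.98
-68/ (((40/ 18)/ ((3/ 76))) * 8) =-459/ 3040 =-0.15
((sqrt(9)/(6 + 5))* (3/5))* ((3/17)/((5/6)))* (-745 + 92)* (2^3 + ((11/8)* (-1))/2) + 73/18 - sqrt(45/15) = -54331229/336600 - sqrt(3) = -163.14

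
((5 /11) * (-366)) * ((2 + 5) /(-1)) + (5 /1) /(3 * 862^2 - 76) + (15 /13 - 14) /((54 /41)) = 9938583897289 /8606385216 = 1154.79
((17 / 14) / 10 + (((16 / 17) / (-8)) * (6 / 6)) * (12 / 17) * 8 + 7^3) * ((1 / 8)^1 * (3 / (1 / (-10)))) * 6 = -124702317 / 16184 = -7705.28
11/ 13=0.85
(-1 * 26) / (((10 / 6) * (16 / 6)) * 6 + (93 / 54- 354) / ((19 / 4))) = 2223 / 4061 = 0.55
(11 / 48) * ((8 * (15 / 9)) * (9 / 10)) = 11 / 4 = 2.75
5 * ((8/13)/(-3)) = -40/39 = -1.03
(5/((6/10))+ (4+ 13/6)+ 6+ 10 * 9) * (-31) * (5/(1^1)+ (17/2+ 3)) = -226083/4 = -56520.75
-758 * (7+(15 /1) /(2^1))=-10991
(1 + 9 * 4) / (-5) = -37 / 5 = -7.40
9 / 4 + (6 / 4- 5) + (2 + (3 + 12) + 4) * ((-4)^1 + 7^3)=28471 / 4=7117.75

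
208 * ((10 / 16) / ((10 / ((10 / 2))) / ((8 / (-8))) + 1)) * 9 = -1170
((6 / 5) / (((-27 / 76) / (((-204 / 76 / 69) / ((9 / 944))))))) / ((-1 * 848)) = -8024 / 493695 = -0.02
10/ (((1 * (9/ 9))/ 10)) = 100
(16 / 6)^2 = 64 / 9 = 7.11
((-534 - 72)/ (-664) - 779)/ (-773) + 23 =24.01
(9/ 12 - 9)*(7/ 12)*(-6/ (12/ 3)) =231/ 32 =7.22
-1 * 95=-95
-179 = -179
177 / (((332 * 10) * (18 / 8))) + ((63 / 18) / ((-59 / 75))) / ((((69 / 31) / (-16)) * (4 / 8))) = 216212063 / 3378930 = 63.99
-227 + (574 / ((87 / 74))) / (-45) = -931181 / 3915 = -237.85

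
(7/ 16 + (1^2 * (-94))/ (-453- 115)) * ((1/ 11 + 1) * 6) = 6165/ 1562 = 3.95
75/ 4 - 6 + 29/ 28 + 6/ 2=235/ 14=16.79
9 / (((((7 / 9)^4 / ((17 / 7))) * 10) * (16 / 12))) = 3011499 / 672280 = 4.48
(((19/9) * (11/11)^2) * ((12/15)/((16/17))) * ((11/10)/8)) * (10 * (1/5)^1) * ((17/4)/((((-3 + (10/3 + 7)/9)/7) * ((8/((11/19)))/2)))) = -734349/640000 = -1.15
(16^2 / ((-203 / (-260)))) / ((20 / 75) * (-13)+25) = 998400 / 65569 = 15.23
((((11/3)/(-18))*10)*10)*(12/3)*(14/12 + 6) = -47300/81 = -583.95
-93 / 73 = -1.27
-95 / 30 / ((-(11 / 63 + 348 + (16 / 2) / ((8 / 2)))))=399 / 44122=0.01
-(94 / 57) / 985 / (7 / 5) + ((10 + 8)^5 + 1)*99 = 14704053418499 / 78603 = 187067331.00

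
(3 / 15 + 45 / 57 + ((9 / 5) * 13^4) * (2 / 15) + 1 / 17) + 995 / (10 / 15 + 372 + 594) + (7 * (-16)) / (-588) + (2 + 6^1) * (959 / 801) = 36063313088881 / 5252076900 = 6866.49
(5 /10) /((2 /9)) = 9 /4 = 2.25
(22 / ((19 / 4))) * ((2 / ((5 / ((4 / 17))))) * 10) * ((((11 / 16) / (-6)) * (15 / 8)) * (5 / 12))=-0.39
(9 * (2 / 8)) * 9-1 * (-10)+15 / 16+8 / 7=32.33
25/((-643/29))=-725/643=-1.13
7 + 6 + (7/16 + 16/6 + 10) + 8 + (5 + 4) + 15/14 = 14843/336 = 44.18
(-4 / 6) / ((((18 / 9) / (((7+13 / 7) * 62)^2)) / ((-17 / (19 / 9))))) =753593136 / 931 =809444.83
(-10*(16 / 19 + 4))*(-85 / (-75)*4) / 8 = -1564 / 57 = -27.44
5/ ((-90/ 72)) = -4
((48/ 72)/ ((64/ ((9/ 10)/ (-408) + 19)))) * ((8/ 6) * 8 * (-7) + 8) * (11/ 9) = -16.12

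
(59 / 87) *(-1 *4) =-236 / 87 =-2.71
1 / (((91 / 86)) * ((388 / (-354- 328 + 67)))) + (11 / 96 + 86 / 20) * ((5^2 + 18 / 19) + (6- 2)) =10522221797 / 80502240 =130.71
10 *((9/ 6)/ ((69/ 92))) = 20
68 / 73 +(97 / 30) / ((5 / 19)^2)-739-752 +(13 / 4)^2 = -627573697 / 438000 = -1432.82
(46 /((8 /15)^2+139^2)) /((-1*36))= -575 /8694578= -0.00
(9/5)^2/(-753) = -27/6275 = -0.00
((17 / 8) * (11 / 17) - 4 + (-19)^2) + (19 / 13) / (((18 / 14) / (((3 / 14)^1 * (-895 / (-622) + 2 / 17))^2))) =14590525504925 / 40698649264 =358.50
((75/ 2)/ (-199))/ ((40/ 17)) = -255/ 3184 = -0.08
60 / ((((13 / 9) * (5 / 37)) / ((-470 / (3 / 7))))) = -4382280 / 13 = -337098.46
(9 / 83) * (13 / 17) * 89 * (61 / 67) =635193 / 94537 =6.72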